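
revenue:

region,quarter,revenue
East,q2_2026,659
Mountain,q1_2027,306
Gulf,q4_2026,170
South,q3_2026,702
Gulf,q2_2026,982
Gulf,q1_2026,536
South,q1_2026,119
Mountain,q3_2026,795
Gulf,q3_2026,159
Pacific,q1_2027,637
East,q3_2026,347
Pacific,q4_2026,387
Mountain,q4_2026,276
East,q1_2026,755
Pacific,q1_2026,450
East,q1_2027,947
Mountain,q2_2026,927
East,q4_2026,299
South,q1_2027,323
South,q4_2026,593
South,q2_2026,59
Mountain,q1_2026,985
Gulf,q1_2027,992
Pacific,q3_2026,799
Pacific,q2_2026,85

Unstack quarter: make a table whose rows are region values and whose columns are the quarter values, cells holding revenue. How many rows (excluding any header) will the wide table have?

5

5 distinct region values → 5 rows.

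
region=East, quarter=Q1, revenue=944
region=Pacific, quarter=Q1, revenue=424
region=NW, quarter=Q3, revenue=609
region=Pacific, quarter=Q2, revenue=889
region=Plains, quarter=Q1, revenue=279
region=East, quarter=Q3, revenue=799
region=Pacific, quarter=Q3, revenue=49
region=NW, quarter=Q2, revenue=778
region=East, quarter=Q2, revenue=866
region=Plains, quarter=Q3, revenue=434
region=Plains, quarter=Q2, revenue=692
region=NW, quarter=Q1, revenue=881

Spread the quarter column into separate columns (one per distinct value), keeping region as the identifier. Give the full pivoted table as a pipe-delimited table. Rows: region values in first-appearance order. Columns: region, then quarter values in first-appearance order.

| region | Q1 | Q3 | Q2 |
| East | 944 | 799 | 866 |
| Pacific | 424 | 49 | 889 |
| NW | 881 | 609 | 778 |
| Plains | 279 | 434 | 692 |

Columns: region plus the 3 distinct quarter values (Q1, Q3, Q2).
For example, row East column Q1 takes revenue=944 from the long row (East, Q1).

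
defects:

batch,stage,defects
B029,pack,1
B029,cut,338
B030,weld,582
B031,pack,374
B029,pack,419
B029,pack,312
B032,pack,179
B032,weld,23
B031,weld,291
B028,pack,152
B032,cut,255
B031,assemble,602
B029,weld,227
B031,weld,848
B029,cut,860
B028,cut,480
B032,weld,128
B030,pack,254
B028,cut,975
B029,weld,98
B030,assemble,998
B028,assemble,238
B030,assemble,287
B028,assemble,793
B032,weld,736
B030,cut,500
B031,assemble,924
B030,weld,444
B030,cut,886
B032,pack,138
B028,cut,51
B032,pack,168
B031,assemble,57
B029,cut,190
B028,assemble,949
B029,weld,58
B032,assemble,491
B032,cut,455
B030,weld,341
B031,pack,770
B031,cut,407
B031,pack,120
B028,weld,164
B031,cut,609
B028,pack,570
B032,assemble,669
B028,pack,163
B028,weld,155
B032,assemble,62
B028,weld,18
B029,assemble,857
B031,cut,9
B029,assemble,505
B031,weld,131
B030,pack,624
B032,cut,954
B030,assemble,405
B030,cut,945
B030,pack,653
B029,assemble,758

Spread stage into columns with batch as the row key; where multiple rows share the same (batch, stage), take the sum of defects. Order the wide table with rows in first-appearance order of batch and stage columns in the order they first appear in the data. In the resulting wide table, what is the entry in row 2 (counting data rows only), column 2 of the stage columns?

With rows in first-appearance order of batch, row 2 is batch=B030. stage columns in first-appearance order: pack, cut, weld, assemble; column 2 is cut.
Long rows with batch=B030, stage=cut: 500 + 886 + 945 = 2331.

2331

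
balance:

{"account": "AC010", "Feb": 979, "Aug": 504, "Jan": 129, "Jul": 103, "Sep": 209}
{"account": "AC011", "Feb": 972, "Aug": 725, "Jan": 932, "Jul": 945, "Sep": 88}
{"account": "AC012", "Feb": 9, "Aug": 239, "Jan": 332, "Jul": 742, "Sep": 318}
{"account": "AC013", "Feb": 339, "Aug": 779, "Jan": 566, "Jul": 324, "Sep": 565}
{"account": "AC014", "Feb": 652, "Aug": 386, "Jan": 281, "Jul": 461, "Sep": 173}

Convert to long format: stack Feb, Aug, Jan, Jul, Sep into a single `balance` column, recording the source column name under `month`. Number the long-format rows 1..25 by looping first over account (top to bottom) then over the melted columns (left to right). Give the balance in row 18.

25 rows total (5 × 5). Row 18: index ⌊(18-1)/5⌋ = 3 into account → AC013; (18-1) mod 5 = 2 into the melted columns → Jan.
So row 18 is (AC013, Jan, 566); balance = 566.

566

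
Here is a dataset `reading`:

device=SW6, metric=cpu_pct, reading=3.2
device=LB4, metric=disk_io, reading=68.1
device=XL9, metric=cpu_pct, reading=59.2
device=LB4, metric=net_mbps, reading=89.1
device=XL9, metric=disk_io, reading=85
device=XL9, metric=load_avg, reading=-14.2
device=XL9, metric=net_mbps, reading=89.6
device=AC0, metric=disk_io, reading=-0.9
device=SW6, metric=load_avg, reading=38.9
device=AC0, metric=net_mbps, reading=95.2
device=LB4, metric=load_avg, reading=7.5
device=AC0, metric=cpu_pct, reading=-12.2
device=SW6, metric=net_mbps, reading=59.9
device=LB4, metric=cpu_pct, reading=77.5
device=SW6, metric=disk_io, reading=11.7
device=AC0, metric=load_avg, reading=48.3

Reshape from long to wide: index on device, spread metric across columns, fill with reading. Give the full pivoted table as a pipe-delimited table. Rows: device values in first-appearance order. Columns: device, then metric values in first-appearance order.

Columns: device plus the 4 distinct metric values (cpu_pct, disk_io, net_mbps, load_avg).
For example, row SW6 column cpu_pct takes reading=3.2 from the long row (SW6, cpu_pct).

| device | cpu_pct | disk_io | net_mbps | load_avg |
| SW6 | 3.2 | 11.7 | 59.9 | 38.9 |
| LB4 | 77.5 | 68.1 | 89.1 | 7.5 |
| XL9 | 59.2 | 85 | 89.6 | -14.2 |
| AC0 | -12.2 | -0.9 | 95.2 | 48.3 |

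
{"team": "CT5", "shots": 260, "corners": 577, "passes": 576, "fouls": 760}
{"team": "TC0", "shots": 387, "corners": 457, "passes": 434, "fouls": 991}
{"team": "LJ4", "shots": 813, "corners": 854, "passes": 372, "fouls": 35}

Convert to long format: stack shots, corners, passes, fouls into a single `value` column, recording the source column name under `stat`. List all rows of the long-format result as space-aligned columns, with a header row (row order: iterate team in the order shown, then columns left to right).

Each (team, column) pair becomes one row: 3 × 4 = 12 rows.
For example, (CT5, shots) → value=260.

team  stat     value
CT5   shots    260  
CT5   corners  577  
CT5   passes   576  
CT5   fouls    760  
TC0   shots    387  
TC0   corners  457  
TC0   passes   434  
TC0   fouls    991  
LJ4   shots    813  
LJ4   corners  854  
LJ4   passes   372  
LJ4   fouls    35   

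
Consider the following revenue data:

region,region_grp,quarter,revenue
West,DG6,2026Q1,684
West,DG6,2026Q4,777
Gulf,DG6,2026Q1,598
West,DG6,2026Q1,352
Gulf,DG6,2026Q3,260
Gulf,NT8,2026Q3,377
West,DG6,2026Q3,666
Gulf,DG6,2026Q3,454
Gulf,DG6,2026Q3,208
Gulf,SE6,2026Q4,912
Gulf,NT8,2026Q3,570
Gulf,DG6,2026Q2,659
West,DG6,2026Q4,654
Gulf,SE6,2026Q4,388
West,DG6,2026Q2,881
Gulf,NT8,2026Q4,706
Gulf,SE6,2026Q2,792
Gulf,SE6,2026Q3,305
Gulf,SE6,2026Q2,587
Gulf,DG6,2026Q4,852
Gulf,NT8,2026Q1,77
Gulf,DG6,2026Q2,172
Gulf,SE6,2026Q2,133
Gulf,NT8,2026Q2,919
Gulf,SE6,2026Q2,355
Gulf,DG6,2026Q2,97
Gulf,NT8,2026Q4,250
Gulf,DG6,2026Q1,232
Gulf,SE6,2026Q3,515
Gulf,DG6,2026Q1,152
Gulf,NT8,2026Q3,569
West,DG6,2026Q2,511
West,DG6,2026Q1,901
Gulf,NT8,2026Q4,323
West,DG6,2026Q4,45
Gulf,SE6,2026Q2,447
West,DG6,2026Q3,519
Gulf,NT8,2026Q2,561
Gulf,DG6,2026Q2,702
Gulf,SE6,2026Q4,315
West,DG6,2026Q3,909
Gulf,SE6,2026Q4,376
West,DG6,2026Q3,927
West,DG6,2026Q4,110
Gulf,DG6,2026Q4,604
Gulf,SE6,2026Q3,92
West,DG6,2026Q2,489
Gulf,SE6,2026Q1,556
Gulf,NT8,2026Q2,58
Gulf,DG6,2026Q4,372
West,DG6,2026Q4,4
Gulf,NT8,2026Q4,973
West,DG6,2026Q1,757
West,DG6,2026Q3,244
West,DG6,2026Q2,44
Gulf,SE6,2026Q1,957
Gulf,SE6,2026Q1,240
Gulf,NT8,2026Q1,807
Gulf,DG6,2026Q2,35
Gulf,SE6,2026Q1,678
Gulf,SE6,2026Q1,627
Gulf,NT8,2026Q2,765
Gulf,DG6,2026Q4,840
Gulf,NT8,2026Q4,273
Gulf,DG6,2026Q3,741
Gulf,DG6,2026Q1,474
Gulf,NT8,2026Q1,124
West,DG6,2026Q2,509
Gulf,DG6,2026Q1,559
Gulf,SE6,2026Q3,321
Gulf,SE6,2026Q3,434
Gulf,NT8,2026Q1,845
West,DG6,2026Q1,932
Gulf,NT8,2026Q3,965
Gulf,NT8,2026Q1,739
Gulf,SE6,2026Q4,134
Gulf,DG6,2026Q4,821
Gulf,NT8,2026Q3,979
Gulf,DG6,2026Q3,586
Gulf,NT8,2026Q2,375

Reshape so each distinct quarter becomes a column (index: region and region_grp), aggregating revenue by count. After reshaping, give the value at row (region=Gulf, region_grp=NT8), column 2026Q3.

5

Rows with region=Gulf, region_grp=NT8 and quarter=2026Q3: revenue values are 377, 570, 569, 965, 979.
5 rows match — count = 5.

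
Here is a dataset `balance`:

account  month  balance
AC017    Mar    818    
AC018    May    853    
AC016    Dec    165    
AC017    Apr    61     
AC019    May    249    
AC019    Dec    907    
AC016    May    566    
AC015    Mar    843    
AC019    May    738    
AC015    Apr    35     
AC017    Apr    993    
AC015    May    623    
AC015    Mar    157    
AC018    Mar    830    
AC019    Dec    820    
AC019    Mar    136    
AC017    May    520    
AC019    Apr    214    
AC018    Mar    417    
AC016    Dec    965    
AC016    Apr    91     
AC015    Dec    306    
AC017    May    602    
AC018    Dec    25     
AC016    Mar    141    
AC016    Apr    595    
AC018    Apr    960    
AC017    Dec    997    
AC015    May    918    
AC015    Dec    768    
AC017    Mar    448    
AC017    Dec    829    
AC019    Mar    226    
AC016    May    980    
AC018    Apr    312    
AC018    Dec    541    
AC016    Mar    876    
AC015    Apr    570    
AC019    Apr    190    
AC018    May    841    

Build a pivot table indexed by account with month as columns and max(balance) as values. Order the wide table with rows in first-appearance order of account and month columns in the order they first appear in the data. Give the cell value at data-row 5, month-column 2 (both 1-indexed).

918

With rows in first-appearance order of account, row 5 is account=AC015. month columns in first-appearance order: Mar, May, Dec, Apr; column 2 is May.
Long rows with account=AC015, month=May: max(623, 918) = 918.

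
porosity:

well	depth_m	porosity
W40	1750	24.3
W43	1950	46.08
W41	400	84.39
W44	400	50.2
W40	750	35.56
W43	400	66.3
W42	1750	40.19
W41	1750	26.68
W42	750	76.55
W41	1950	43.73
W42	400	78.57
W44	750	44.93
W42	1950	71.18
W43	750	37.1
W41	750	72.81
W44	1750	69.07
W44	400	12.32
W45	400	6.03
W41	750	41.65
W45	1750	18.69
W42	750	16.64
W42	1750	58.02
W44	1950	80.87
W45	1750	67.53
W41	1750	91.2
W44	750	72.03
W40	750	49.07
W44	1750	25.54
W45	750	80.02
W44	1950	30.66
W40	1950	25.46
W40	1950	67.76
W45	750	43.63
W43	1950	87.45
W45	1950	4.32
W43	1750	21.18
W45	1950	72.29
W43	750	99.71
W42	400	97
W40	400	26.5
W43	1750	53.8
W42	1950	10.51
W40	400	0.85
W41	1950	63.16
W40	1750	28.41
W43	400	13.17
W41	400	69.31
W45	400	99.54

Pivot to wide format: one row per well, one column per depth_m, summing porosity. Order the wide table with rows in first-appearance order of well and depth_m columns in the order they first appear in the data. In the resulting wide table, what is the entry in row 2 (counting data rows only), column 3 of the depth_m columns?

79.47

With rows in first-appearance order of well, row 2 is well=W43. depth_m columns in first-appearance order: 1750, 1950, 400, 750; column 3 is 400.
Long rows with well=W43, depth_m=400: 66.3 + 13.17 = 79.47.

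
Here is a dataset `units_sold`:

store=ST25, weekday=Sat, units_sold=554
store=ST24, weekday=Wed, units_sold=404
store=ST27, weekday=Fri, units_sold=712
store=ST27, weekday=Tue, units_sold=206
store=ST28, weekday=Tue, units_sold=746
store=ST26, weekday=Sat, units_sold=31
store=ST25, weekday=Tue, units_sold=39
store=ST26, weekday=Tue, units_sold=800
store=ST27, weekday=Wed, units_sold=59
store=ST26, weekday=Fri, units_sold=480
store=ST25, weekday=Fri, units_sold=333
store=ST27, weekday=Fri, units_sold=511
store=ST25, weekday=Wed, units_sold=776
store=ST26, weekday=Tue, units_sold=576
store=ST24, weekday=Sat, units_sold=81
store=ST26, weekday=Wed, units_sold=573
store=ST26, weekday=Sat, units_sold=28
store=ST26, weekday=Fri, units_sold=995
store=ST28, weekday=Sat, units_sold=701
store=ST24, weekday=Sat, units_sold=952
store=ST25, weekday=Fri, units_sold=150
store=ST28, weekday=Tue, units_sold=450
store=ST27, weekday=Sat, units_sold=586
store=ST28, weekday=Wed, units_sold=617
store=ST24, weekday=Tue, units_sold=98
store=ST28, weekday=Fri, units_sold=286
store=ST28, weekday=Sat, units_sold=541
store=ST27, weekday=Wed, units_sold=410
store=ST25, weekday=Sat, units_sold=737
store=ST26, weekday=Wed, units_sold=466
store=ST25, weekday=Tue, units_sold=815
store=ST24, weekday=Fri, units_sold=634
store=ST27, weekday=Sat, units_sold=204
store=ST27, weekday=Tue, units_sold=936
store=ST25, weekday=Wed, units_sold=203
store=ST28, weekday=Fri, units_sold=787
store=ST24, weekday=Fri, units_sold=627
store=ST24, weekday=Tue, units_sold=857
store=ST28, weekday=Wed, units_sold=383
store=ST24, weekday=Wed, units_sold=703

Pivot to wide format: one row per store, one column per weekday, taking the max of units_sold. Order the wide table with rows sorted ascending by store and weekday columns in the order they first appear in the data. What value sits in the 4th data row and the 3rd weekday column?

With rows sorted ascending by store, row 4 is store=ST27. weekday columns in first-appearance order: Sat, Wed, Fri, Tue; column 3 is Fri.
Long rows with store=ST27, weekday=Fri: max(712, 511) = 712.

712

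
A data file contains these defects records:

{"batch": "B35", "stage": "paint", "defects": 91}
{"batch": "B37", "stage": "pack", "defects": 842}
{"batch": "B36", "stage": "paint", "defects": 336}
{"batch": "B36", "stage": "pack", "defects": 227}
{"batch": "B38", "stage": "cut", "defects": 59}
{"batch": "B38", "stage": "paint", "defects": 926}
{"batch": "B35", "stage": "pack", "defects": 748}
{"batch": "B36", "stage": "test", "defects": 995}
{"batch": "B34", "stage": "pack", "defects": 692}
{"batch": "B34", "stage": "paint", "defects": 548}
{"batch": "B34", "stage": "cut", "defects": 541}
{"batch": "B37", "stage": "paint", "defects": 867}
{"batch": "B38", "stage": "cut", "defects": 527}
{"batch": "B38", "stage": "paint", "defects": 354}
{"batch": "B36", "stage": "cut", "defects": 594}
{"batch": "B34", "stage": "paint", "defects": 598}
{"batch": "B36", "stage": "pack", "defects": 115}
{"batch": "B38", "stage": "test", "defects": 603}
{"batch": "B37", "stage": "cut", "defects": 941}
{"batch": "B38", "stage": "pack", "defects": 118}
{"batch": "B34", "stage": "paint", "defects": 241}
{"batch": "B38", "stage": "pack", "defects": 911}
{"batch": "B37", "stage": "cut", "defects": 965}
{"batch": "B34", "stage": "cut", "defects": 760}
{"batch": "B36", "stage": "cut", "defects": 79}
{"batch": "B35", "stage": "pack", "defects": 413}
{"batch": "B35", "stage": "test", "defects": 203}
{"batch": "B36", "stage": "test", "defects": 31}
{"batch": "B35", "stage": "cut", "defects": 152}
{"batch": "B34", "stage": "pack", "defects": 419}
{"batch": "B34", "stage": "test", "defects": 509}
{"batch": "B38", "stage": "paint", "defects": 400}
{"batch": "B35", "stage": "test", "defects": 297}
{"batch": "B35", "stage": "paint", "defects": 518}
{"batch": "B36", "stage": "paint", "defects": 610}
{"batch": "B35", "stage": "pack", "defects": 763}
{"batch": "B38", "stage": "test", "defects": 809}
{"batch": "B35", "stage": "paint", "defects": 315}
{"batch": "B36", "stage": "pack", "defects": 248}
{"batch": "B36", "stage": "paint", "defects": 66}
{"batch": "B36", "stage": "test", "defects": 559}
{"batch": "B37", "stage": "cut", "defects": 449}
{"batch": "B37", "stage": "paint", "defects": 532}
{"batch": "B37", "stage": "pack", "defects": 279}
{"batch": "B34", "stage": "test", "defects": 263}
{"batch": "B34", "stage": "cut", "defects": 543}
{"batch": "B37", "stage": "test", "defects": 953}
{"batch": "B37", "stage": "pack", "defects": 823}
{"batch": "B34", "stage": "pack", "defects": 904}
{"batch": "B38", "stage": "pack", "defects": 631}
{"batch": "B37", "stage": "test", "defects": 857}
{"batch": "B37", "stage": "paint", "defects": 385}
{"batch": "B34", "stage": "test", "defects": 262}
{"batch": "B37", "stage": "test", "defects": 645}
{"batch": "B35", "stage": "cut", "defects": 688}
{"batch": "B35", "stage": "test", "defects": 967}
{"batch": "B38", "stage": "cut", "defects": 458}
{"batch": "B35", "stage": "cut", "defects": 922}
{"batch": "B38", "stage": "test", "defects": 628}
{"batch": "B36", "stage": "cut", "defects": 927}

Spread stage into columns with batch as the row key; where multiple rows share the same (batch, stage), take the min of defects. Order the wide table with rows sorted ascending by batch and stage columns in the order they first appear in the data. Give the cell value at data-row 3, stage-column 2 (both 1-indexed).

115

With rows sorted ascending by batch, row 3 is batch=B36. stage columns in first-appearance order: paint, pack, cut, test; column 2 is pack.
Long rows with batch=B36, stage=pack: min(227, 115, 248) = 115.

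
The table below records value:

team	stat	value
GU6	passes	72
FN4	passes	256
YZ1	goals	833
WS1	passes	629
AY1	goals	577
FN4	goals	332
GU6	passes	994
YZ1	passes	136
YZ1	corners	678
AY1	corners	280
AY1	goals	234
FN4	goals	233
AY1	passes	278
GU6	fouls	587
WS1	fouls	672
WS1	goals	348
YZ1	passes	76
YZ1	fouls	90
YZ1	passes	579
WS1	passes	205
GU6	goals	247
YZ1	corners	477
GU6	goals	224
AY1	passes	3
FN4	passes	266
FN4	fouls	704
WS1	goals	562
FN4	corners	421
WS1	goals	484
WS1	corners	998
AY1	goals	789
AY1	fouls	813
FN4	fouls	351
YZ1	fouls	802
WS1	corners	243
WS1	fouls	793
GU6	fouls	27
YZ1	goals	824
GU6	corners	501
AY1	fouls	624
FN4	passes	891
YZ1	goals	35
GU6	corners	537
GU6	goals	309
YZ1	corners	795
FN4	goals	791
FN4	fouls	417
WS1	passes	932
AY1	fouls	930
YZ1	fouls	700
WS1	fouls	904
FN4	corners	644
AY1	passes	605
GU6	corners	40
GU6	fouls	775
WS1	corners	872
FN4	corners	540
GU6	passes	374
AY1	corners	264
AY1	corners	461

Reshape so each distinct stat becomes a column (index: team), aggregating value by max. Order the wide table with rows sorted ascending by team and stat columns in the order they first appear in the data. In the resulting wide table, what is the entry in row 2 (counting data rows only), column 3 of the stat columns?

With rows sorted ascending by team, row 2 is team=FN4. stat columns in first-appearance order: passes, goals, corners, fouls; column 3 is corners.
Long rows with team=FN4, stat=corners: max(421, 644, 540) = 644.

644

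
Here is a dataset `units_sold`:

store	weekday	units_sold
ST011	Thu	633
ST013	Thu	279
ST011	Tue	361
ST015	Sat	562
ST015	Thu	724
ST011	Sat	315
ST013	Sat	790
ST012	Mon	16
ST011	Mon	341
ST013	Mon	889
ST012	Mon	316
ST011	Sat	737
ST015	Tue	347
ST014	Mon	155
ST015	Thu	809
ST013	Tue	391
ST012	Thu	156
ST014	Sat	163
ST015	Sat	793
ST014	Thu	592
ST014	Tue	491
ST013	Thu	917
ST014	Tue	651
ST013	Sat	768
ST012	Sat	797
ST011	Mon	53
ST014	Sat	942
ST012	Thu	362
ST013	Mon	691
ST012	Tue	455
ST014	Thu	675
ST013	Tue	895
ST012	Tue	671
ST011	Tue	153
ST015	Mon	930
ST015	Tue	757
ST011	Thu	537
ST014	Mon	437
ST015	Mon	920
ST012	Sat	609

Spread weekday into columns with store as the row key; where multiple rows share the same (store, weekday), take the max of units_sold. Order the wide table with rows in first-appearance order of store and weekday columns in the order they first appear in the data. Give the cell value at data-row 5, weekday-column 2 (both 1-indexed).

With rows in first-appearance order of store, row 5 is store=ST014. weekday columns in first-appearance order: Thu, Tue, Sat, Mon; column 2 is Tue.
Long rows with store=ST014, weekday=Tue: max(491, 651) = 651.

651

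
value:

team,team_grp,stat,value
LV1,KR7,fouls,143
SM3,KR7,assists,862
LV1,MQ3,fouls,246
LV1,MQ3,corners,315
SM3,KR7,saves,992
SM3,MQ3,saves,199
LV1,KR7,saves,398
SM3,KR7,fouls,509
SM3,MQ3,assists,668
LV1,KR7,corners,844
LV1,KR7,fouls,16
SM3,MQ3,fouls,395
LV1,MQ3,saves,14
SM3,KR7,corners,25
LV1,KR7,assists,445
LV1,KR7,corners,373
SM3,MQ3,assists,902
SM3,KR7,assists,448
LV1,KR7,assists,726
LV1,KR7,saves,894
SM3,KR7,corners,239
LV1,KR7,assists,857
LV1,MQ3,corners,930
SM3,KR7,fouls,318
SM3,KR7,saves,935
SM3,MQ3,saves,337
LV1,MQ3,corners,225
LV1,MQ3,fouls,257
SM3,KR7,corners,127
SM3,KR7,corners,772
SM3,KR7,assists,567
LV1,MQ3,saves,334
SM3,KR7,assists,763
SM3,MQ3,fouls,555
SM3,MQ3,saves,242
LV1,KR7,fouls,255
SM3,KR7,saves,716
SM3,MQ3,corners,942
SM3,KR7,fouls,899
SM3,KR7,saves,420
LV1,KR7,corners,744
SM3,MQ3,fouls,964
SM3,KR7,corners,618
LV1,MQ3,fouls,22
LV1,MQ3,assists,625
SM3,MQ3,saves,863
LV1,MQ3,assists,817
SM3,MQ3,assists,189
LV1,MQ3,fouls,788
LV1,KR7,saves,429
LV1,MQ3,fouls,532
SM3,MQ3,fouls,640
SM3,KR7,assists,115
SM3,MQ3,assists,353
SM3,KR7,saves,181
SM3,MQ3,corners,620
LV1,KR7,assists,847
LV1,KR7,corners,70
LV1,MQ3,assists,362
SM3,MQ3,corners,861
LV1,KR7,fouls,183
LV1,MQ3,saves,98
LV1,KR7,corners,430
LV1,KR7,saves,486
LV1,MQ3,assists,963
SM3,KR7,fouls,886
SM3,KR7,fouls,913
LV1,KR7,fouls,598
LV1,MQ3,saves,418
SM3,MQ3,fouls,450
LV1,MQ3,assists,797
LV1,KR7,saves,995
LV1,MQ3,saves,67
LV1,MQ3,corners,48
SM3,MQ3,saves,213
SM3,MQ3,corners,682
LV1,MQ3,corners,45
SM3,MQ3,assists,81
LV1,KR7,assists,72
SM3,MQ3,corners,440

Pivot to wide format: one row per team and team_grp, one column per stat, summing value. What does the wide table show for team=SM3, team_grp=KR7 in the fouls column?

Rows with team=SM3, team_grp=KR7 and stat=fouls: value values are 509, 318, 899, 886, 913.
509 + 318 + 899 + 886 + 913 = 3525.

3525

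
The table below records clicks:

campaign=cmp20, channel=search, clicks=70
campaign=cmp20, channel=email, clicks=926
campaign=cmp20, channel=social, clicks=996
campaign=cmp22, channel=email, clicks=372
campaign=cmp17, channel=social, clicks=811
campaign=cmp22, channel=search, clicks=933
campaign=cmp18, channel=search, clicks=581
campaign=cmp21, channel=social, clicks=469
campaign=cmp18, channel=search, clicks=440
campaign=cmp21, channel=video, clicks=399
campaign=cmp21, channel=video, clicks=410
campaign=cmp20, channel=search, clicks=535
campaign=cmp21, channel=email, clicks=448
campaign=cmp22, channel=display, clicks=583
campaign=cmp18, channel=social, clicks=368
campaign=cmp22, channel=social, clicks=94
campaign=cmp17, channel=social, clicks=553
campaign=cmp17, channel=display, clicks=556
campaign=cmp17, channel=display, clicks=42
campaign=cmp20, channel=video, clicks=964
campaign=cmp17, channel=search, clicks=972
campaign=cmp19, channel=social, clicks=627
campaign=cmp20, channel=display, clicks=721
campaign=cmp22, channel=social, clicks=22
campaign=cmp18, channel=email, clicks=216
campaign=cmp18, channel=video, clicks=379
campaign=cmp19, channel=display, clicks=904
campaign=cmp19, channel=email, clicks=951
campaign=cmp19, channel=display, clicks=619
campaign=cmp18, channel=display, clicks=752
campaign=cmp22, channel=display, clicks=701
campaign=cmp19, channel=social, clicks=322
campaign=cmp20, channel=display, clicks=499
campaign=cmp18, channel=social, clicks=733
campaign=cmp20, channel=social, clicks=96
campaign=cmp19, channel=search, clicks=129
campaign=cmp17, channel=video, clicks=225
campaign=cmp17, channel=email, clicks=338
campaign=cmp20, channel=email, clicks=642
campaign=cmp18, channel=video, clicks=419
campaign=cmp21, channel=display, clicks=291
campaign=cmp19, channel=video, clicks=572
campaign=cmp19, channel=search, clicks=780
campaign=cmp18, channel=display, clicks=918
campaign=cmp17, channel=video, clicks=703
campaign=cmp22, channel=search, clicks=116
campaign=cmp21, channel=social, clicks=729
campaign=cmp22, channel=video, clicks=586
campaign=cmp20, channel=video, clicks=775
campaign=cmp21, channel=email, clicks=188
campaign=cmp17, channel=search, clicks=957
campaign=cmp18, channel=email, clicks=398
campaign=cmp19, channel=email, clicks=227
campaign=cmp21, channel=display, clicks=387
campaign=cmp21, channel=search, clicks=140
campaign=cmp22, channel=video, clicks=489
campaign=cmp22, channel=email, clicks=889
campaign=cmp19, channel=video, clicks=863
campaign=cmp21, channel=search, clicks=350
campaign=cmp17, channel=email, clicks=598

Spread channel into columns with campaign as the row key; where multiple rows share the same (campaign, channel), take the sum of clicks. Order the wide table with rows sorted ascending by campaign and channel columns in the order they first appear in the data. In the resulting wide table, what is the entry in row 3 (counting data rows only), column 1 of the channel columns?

909

With rows sorted ascending by campaign, row 3 is campaign=cmp19. channel columns in first-appearance order: search, email, social, video, display; column 1 is search.
Long rows with campaign=cmp19, channel=search: 129 + 780 = 909.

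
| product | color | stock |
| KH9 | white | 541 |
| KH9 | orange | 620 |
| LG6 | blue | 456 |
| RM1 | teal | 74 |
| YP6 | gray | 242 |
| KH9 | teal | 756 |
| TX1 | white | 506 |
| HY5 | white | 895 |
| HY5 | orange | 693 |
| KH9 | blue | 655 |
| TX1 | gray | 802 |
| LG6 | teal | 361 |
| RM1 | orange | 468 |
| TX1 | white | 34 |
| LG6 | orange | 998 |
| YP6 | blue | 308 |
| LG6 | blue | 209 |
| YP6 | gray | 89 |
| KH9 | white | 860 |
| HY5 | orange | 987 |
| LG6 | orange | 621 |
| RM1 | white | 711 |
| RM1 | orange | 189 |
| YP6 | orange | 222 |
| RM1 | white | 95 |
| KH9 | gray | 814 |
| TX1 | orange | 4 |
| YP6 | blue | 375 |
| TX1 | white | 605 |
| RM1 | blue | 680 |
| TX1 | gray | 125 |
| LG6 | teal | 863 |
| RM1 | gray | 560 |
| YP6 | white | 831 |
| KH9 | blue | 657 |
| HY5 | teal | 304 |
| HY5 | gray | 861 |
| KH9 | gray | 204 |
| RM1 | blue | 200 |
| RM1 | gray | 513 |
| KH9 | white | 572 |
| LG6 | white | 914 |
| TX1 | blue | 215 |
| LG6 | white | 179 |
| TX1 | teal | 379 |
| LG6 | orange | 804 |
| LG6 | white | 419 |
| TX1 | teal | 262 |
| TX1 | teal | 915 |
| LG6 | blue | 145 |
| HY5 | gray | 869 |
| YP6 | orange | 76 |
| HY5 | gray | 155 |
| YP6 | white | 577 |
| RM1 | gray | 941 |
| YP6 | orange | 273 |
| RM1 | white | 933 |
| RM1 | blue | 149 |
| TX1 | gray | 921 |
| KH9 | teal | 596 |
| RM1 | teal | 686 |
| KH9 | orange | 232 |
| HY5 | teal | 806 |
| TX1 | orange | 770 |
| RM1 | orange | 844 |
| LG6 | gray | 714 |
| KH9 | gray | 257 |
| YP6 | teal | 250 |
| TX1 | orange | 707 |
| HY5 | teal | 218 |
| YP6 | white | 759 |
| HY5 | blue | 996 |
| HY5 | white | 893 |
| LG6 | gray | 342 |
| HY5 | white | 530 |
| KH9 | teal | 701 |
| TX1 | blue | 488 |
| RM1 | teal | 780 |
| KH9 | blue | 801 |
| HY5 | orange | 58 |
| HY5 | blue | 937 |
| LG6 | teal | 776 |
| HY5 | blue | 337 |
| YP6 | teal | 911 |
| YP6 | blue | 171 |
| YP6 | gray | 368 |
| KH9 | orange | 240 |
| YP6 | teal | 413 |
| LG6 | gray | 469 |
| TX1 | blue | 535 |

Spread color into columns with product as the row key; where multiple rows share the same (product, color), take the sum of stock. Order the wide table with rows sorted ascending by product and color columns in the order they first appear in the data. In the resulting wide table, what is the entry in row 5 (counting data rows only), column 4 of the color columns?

1556

With rows sorted ascending by product, row 5 is product=TX1. color columns in first-appearance order: white, orange, blue, teal, gray; column 4 is teal.
Long rows with product=TX1, color=teal: 379 + 262 + 915 = 1556.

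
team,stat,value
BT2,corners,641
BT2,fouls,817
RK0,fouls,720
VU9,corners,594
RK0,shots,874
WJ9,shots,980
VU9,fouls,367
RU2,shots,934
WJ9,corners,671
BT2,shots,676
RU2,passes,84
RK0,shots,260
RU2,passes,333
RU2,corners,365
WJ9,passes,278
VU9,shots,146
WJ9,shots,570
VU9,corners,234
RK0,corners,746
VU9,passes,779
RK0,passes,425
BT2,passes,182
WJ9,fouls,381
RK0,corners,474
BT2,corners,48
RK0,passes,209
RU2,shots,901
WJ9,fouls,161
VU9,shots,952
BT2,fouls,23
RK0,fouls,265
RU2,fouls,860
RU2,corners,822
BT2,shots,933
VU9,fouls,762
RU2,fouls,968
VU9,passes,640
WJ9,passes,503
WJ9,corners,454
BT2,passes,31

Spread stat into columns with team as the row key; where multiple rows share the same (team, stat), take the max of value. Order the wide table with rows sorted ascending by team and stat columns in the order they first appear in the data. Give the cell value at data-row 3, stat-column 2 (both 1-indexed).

With rows sorted ascending by team, row 3 is team=RU2. stat columns in first-appearance order: corners, fouls, shots, passes; column 2 is fouls.
Long rows with team=RU2, stat=fouls: max(860, 968) = 968.

968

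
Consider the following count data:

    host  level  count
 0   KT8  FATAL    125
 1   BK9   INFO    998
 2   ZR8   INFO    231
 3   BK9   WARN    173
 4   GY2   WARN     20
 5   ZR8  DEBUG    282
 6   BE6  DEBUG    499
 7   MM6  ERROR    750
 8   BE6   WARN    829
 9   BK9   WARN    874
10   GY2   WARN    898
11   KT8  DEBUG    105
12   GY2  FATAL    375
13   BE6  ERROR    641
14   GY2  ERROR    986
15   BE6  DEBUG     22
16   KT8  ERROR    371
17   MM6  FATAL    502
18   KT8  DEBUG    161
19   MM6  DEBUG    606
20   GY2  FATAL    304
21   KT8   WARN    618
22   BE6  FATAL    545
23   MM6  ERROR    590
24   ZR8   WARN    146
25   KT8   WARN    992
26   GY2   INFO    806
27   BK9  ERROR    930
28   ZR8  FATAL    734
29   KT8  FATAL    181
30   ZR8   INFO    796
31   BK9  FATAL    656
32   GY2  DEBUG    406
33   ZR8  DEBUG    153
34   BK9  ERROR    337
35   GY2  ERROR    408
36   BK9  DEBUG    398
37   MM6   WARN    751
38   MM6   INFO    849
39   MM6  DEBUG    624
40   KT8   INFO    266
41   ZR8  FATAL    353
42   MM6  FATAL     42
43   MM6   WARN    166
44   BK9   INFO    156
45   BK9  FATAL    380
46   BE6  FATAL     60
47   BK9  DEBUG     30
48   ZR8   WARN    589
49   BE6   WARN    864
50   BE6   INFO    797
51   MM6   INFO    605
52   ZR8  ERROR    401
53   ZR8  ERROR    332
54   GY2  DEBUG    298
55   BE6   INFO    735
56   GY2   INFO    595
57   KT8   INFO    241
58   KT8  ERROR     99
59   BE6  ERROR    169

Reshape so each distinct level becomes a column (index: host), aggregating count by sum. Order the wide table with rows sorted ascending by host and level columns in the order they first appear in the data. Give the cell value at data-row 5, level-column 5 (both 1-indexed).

1340

With rows sorted ascending by host, row 5 is host=MM6. level columns in first-appearance order: FATAL, INFO, WARN, DEBUG, ERROR; column 5 is ERROR.
Long rows with host=MM6, level=ERROR: 750 + 590 = 1340.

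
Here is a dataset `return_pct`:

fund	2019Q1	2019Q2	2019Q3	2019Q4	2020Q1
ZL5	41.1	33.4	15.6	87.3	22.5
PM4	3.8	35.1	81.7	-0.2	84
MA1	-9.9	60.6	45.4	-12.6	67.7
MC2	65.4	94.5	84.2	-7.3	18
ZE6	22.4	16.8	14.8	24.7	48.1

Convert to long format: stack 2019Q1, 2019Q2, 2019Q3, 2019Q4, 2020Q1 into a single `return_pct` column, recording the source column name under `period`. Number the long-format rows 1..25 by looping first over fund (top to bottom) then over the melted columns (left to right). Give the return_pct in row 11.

25 rows total (5 × 5). Row 11: index ⌊(11-1)/5⌋ = 2 into fund → MA1; (11-1) mod 5 = 0 into the melted columns → 2019Q1.
So row 11 is (MA1, 2019Q1, -9.9); return_pct = -9.9.

-9.9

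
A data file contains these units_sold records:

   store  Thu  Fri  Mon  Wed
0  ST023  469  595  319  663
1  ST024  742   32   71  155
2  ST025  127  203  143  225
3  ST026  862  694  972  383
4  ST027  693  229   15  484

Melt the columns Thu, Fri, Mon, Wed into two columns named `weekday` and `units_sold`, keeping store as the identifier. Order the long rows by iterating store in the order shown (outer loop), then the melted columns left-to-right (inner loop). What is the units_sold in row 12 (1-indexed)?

20 rows total (5 × 4). Row 12: index ⌊(12-1)/4⌋ = 2 into store → ST025; (12-1) mod 4 = 3 into the melted columns → Wed.
So row 12 is (ST025, Wed, 225); units_sold = 225.

225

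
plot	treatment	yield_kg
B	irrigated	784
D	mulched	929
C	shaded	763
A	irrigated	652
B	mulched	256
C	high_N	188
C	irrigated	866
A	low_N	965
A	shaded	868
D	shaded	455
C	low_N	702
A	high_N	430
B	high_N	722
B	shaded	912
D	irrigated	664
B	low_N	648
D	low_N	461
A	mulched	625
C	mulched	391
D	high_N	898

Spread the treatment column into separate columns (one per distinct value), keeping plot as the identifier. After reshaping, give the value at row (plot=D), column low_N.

461

Wide layout: rows indexed by plot, columns are the 5 distinct treatment values (irrigated, mulched, shaded, high_N, low_N).
Cell (plot=D, treatment=low_N) draws from the long row where plot=D and treatment=low_N, which has yield_kg=461.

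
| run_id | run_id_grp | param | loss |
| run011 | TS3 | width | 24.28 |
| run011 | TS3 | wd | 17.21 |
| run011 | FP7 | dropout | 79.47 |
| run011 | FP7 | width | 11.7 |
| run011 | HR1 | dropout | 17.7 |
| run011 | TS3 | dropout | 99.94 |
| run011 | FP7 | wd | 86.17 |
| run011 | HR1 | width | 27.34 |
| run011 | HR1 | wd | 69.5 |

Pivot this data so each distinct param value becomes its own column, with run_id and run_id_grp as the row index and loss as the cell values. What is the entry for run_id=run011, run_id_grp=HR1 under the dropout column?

Wide layout: rows indexed by run_id and run_id_grp, columns are the 3 distinct param values (width, wd, dropout).
Cell (run_id=run011, run_id_grp=HR1, param=dropout) draws from the long row where run_id=run011, run_id_grp=HR1 and param=dropout, which has loss=17.7.

17.7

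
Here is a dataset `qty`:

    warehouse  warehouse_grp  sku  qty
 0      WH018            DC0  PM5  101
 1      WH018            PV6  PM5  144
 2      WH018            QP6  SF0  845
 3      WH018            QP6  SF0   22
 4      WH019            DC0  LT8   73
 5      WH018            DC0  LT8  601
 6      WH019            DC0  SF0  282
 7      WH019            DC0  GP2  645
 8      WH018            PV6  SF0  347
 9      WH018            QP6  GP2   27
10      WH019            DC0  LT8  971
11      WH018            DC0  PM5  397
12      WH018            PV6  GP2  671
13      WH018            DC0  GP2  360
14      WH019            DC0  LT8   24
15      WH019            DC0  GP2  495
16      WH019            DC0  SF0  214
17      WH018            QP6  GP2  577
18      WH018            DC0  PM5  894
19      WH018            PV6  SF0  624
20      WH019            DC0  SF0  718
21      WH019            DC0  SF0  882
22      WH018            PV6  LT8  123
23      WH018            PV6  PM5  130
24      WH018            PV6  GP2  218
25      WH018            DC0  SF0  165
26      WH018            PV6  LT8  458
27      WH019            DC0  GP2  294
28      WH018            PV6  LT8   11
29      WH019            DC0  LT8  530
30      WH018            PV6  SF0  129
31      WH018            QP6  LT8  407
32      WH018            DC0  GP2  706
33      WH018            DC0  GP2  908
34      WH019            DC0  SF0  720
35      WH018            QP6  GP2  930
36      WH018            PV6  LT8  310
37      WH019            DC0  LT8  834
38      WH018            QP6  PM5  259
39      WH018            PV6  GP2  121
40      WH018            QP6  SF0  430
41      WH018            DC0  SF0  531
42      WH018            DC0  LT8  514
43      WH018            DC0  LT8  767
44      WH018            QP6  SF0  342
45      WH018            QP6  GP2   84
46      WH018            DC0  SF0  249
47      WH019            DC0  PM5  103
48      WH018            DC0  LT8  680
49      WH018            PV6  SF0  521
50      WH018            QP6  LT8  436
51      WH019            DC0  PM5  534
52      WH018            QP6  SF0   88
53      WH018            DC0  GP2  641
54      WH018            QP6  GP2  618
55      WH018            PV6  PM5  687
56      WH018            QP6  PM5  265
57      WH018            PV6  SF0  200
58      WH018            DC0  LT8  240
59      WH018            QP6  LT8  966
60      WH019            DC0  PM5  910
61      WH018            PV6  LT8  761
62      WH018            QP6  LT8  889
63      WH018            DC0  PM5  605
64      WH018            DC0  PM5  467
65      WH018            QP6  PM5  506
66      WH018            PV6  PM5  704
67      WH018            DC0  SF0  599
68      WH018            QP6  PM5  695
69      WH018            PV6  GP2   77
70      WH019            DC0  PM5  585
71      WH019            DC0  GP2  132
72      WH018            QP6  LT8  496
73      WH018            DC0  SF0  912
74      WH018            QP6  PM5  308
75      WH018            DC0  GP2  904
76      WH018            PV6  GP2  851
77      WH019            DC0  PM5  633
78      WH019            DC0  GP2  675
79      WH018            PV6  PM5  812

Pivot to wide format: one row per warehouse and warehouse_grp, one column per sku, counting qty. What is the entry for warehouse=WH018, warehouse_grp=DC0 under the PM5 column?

Rows with warehouse=WH018, warehouse_grp=DC0 and sku=PM5: qty values are 101, 397, 894, 605, 467.
5 rows match — count = 5.

5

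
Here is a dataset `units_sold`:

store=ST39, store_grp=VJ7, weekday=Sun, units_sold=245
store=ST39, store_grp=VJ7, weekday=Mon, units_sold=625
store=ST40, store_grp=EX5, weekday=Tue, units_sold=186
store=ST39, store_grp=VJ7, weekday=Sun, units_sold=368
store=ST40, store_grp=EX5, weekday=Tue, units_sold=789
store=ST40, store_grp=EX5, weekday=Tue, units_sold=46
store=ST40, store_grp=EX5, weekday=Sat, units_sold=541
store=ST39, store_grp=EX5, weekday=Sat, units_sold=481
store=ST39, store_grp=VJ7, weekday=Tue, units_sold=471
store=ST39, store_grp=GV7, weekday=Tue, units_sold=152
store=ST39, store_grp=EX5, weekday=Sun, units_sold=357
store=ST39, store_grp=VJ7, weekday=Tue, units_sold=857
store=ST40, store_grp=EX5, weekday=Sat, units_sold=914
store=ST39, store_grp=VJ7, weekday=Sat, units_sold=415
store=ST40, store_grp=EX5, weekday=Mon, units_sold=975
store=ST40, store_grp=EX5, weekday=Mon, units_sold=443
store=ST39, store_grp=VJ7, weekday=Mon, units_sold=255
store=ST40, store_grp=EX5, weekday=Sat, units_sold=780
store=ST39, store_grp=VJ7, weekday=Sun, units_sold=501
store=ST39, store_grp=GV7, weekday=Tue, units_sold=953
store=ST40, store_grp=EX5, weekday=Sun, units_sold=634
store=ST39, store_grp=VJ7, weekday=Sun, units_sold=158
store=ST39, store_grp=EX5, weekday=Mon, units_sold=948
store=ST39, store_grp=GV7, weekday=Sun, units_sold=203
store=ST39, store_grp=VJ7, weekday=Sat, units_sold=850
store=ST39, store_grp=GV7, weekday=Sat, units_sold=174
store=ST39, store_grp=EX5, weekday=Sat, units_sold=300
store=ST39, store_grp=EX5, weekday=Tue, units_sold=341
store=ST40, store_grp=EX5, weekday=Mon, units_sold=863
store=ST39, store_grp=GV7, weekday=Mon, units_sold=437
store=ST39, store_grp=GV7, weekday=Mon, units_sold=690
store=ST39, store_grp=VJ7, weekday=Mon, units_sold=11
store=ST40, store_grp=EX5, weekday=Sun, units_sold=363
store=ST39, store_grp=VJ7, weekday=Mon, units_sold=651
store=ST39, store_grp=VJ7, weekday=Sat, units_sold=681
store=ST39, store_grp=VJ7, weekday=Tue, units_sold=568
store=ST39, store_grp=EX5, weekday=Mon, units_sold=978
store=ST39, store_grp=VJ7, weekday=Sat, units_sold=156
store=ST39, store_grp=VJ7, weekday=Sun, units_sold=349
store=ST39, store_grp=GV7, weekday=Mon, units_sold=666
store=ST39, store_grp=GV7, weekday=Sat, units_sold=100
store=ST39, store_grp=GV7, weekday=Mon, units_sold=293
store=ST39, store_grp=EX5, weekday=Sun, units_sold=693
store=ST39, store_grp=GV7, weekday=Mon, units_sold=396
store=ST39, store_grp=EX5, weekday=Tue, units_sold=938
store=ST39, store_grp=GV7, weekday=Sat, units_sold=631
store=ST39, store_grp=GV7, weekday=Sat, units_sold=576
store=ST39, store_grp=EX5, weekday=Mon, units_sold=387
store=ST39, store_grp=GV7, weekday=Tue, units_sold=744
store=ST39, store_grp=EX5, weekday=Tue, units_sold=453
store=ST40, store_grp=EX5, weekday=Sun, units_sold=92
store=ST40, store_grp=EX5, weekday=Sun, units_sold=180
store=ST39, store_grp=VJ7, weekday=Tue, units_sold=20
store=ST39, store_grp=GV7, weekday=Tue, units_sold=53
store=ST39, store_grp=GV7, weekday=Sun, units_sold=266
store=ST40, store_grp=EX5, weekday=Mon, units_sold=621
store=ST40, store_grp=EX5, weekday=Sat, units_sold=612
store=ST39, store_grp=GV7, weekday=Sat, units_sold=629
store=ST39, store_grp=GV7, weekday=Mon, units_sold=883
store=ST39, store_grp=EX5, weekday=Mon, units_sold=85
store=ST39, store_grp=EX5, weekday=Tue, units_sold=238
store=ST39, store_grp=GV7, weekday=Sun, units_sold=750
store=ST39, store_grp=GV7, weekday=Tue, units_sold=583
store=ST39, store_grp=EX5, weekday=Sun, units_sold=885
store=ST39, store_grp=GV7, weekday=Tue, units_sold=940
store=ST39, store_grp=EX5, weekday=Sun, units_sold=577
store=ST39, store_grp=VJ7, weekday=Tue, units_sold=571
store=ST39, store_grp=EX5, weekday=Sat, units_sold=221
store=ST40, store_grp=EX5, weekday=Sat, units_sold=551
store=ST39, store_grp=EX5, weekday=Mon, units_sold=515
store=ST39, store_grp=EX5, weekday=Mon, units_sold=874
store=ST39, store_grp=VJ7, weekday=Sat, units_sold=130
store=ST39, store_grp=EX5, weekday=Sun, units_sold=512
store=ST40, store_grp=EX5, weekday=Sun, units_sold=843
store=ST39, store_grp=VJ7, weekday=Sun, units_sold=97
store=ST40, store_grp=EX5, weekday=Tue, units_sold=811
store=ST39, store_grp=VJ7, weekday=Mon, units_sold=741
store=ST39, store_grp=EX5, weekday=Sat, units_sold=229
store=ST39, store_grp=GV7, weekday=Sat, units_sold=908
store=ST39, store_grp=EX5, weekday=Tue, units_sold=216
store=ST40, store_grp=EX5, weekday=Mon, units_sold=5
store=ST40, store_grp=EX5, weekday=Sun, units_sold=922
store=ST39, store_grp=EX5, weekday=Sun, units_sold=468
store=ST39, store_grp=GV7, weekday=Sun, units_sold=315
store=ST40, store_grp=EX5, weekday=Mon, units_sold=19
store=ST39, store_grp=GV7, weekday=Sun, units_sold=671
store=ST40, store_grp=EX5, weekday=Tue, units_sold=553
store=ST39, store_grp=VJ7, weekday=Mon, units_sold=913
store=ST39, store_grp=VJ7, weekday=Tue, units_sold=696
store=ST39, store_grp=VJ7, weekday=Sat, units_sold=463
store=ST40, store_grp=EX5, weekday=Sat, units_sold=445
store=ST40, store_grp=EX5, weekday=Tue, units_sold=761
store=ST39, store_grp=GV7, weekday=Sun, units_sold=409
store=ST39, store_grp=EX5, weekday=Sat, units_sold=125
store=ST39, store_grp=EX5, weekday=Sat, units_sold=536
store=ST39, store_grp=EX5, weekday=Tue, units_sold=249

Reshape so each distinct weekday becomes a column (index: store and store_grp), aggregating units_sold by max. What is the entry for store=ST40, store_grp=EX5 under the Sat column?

914

Rows with store=ST40, store_grp=EX5 and weekday=Sat: units_sold values are 541, 914, 780, 612, 551, 445.
max(541, 914, 780, 612, 551, 445) = 914.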